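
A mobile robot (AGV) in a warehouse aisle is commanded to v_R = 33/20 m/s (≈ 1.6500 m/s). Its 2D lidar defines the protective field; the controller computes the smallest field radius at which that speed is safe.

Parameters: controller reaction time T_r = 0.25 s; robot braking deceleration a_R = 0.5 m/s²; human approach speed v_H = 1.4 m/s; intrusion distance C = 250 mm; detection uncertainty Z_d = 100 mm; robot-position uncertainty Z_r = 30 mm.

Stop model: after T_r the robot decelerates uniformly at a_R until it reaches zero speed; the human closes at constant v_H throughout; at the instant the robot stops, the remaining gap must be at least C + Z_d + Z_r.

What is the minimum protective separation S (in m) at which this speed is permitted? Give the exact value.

S_min = 1697/200 m = 8.4850 m

stop time T_s = (33/20)/(1/2) = 3.3000 s
reaction-phase robot travel = 1.6500·0.2500 = 0.4125 m
robot covers 1.6500·3.3000 − ½·0.5000·3.3000² = 2.7225 m while stopping
person approaches 1.4000·(0.2500+3.3000) = 4.9700 m
residual clearance needed = 0.2500+0.1000+0.0300 = 0.3800 m
S_min ≈ 0.4125+2.7225+4.9700+0.3800  ⇒  S_min = 1697/200 m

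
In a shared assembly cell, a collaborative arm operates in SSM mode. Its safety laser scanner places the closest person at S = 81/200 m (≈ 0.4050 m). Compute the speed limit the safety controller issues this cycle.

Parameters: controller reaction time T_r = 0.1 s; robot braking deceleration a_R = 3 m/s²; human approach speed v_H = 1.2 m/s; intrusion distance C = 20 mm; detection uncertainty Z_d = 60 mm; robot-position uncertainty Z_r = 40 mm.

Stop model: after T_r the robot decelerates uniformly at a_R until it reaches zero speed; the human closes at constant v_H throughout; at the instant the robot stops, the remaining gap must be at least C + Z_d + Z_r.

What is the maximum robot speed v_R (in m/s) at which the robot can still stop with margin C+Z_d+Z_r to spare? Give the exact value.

v_R_max = 3/10 m/s = 0.3000 m/s

quadratic (1/6)·v² + (1/2)·v + (-33/200) = 0
  disc = (1/2)² − 4·(1/6)·(-33/200) = 9/25 ; √disc = 3/5
  v_R = (−(1/2) + 3/5) / (2·(1/6)) = 3/10 m/s
check:
braking lasts T_s = (3/10)/3 = 0.1000 s
reaction-phase robot travel = 0.3000·0.1000 = 0.0300 m
robot covers 0.3000·0.1000 − ½·3.0000·0.1000² = 0.0150 m while stopping
person approaches 1.2000·(0.1000+0.1000) = 0.2400 m
residual clearance needed = 0.0200+0.0600+0.0400 = 0.1200 m
sum ≈ 0.0300+0.0150+0.2400+0.1200 ≈ 0.4050 m = S ✓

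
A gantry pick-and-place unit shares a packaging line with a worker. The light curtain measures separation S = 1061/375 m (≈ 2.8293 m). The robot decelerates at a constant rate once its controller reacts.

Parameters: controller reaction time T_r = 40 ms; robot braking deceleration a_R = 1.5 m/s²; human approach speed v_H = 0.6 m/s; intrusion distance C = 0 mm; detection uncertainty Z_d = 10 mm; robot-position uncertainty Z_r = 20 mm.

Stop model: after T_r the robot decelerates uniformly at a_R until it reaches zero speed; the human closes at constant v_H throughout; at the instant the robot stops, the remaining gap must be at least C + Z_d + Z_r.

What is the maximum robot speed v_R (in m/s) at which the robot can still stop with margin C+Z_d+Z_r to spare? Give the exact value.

at the boundary: (1/3)·v² + (11/25)·v + (-4163/1500) = 0
  disc = (11/25)² − 4·(1/3)·(-4163/1500) = 21904/5625 ; √disc = 148/75
  v_R = (−(11/25) + 148/75) / (2·(1/3)) = 23/10 m/s
check:
T_s = v_R/a_R = (23/10)/(3/2) = 1.5333 s
robot covers v_R·T_r = 2.3000·0.0400 = 0.0920 m before braking
robot covers 2.3000·1.5333 − ½·1.5000·1.5333² = 1.7633 m while stopping
human over T_r+T_s: 0.6000·(0.0400+1.5333) = 0.9440 m
margins: 0.0000+0.0100+0.0200 = 0.0300 m
sum ≈ 0.0920+1.7633+0.9440+0.0300 ≈ 2.8293 m = S ✓

v_R_max = 23/10 m/s = 2.3000 m/s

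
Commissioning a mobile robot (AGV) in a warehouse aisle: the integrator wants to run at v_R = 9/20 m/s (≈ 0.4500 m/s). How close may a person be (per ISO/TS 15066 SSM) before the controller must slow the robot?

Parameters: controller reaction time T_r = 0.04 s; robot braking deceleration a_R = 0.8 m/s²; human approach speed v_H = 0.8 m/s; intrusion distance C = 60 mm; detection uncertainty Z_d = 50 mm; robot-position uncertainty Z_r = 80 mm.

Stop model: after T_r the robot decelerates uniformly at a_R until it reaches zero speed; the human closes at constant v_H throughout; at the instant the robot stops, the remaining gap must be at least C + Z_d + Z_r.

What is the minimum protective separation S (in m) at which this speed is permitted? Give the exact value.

braking lasts T_s = (9/20)/(4/5) = 0.5625 s
robot covers v_R·T_r = 0.4500·0.0400 = 0.0180 m before braking
braking distance = 0.4500²/(2·0.8000) = 0.1266 m
human over T_r+T_s: 0.8000·(0.0400+0.5625) = 0.4820 m
margins: 0.0600+0.0500+0.0800 = 0.1900 m
S_min ≈ 0.0180+0.1266+0.4820+0.1900  ⇒  S_min = 2613/3200 m

S_min = 2613/3200 m = 0.8166 m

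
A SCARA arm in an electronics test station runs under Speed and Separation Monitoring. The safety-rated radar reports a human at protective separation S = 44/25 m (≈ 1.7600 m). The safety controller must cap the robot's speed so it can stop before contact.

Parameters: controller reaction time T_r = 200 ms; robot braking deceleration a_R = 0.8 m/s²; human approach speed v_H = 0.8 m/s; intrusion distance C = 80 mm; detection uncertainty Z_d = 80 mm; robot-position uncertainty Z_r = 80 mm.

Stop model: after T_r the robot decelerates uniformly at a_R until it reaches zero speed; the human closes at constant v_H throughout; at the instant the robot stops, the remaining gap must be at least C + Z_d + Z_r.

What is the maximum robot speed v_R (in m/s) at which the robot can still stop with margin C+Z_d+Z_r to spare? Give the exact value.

v_R_max = 4/5 m/s = 0.8000 m/s

quadratic (5/8)·v² + (6/5)·v + (-34/25) = 0
  disc = (6/5)² − 4·(5/8)·(-34/25) = 121/25 ; √disc = 11/5
  v_R = (−(6/5) + 11/5) / (2·(5/8)) = 4/5 m/s
check:
stop time T_s = (4/5)/(4/5) = 1.0000 s
reaction-phase robot travel = 0.8000·0.2000 = 0.1600 m
robot under decel: 0.8000²/(2·0.8000) = 0.4000 m
human over T_r+T_s: 0.8000·(0.2000+1.0000) = 0.9600 m
margins: 0.0800+0.0800+0.0800 = 0.2400 m
sum ≈ 0.1600+0.4000+0.9600+0.2400 ≈ 1.7600 m = S ✓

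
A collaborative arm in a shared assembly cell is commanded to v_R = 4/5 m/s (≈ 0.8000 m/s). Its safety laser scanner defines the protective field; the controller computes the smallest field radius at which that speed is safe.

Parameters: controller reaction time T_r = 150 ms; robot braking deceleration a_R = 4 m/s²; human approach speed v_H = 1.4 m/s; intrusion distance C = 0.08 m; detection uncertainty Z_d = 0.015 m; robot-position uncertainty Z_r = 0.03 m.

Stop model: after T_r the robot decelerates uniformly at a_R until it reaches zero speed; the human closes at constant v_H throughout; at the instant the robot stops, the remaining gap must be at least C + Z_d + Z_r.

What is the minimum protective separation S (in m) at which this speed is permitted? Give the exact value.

T_s = v_R/a_R = (4/5)/4 = 0.2000 s
robot in T_r: 0.8000·0.1500 = 0.1200 m
robot under decel: 0.8000²/(2·4.0000) = 0.0800 m
human closes 1.4000·0.3500 = 0.4900 m
residual clearance needed = 0.0800+0.0150+0.0300 = 0.1250 m
S_min ≈ 0.1200+0.0800+0.4900+0.1250  ⇒  S_min = 163/200 m

S_min = 163/200 m = 0.8150 m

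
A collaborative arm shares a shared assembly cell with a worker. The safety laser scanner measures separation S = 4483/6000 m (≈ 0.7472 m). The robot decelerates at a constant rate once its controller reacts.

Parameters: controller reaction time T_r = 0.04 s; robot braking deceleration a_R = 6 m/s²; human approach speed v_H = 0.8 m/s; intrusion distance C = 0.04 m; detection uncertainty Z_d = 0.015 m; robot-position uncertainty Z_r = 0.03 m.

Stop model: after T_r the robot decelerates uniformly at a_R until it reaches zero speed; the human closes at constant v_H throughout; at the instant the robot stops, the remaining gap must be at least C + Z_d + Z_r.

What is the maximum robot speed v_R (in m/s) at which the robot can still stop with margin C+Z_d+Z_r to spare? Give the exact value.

collect terms ⇒ (1/12)·v_R² + (13/75)·v_R + (-3781/6000) = 0
  disc = (13/75)² − 4·(1/12)·(-3781/6000) = 2401/10000 ; √disc = 49/100
  v_R = (−(13/75) + 49/100) / (2·(1/12)) = 19/10 m/s
check:
stop time T_s = (19/10)/6 = 0.3167 s
robot in T_r: 1.9000·0.0400 = 0.0760 m
robot under decel: 1.9000²/(2·6.0000) = 0.3008 m
human closes 0.8000·0.3567 = 0.2853 m
residual clearance needed = 0.0400+0.0150+0.0300 = 0.0850 m
sum ≈ 0.0760+0.3008+0.2853+0.0850 ≈ 0.7472 m = S ✓

v_R_max = 19/10 m/s = 1.9000 m/s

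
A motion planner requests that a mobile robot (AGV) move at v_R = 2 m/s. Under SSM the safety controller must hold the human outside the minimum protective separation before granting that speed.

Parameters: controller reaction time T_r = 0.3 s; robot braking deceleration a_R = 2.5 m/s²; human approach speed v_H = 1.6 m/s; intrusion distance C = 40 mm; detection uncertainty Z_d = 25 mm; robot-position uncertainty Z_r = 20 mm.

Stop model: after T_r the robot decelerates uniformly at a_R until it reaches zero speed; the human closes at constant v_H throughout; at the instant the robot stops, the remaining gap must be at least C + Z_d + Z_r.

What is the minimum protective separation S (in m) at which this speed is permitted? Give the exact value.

S_min = 649/200 m = 3.2450 m

T_s = v_R/a_R = 2/(5/2) = 0.8000 s
robot covers v_R·T_r = 2.0000·0.3000 = 0.6000 m before braking
robot covers 2.0000·0.8000 − ½·2.5000·0.8000² = 0.8000 m while stopping
human over T_r+T_s: 1.6000·(0.3000+0.8000) = 1.7600 m
margins: 0.0400+0.0250+0.0200 = 0.0850 m
S_min ≈ 0.6000+0.8000+1.7600+0.0850  ⇒  S_min = 649/200 m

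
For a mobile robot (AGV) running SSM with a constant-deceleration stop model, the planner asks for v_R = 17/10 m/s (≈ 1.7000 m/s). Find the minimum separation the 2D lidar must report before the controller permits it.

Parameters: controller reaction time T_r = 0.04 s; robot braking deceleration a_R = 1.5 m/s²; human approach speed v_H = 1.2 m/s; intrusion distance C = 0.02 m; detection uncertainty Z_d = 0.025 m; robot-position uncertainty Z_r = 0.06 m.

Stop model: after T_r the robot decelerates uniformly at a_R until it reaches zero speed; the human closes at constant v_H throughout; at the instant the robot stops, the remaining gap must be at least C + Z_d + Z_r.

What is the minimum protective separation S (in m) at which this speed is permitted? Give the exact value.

braking lasts T_s = (17/10)/(3/2) = 1.1333 s
robot covers v_R·T_r = 1.7000·0.0400 = 0.0680 m before braking
robot covers 1.7000·1.1333 − ½·1.5000·1.1333² = 0.9633 m while stopping
person approaches 1.2000·(0.0400+1.1333) = 1.4080 m
margins: 0.0200+0.0250+0.0600 = 0.1050 m
S_min ≈ 0.0680+0.9633+1.4080+0.1050  ⇒  S_min = 7633/3000 m

S_min = 7633/3000 m = 2.5443 m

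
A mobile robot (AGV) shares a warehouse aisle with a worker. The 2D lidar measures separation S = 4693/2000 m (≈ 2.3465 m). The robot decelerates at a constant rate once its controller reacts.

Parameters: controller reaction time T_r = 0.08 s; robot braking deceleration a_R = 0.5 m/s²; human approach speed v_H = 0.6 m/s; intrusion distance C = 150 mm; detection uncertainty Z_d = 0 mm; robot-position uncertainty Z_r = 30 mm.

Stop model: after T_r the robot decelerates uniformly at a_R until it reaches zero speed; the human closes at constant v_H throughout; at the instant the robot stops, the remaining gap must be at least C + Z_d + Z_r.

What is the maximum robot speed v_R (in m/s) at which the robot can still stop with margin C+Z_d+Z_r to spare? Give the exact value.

v_R_max = 19/20 m/s = 0.9500 m/s

at the boundary: (1)·v² + (32/25)·v + (-4237/2000) = 0
  disc = (32/25)² − 4·(1)·(-4237/2000) = 25281/2500 ; √disc = 159/50
  v_R = (−(32/25) + 159/50) / (2·(1)) = 19/20 m/s
check:
T_s = v_R/a_R = (19/20)/(1/2) = 1.9000 s
robot in T_r: 0.9500·0.0800 = 0.0760 m
robot covers 0.9500·1.9000 − ½·0.5000·1.9000² = 0.9025 m while stopping
human over T_r+T_s: 0.6000·(0.0800+1.9000) = 1.1880 m
margins: 0.1500+0.0000+0.0300 = 0.1800 m
sum ≈ 0.0760+0.9025+1.1880+0.1800 ≈ 2.3465 m = S ✓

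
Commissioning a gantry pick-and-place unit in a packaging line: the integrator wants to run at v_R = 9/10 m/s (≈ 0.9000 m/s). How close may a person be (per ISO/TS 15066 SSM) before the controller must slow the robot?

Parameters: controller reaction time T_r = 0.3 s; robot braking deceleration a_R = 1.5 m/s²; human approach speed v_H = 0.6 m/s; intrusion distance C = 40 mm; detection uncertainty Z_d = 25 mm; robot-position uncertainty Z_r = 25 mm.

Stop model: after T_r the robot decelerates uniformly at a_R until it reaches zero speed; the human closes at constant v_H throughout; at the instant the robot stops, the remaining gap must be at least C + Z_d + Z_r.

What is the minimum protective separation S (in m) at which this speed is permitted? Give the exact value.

T_s = v_R/a_R = (9/10)/(3/2) = 0.6000 s
robot covers v_R·T_r = 0.9000·0.3000 = 0.2700 m before braking
braking distance = 0.9000²/(2·1.5000) = 0.2700 m
human over T_r+T_s: 0.6000·(0.3000+0.6000) = 0.5400 m
residual clearance needed = 0.0400+0.0250+0.0250 = 0.0900 m
S_min ≈ 0.2700+0.2700+0.5400+0.0900  ⇒  S_min = 117/100 m

S_min = 117/100 m = 1.1700 m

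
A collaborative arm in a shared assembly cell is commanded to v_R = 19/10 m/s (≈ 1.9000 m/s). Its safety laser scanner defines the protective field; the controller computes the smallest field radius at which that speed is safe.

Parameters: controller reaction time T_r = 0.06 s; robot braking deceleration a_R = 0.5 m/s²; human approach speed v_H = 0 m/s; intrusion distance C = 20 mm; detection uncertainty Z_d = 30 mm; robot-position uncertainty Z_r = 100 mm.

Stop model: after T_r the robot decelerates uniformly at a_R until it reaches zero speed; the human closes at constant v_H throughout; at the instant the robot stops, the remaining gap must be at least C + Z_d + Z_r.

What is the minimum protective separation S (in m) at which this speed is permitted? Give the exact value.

braking lasts T_s = (19/10)/(1/2) = 3.8000 s
robot in T_r: 1.9000·0.0600 = 0.1140 m
robot under decel: 1.9000²/(2·0.5000) = 3.6100 m
human closes 0.0000·3.8600 = 0.0000 m
margins: 0.0200+0.0300+0.1000 = 0.1500 m
S_min ≈ 0.1140+3.6100+0.0000+0.1500  ⇒  S_min = 1937/500 m

S_min = 1937/500 m = 3.8740 m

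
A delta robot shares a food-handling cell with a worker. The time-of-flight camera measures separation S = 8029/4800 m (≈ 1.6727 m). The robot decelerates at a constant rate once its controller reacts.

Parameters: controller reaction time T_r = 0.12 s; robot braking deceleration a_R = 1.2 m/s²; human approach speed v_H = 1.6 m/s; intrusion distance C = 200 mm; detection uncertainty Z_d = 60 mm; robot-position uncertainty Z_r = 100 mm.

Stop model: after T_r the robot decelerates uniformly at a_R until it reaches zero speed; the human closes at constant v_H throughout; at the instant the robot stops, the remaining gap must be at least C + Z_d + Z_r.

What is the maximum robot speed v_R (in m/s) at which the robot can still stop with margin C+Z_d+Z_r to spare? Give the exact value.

v_R_max = 13/20 m/s = 0.6500 m/s

quadratic (5/12)·v² + (109/75)·v + (-26897/24000) = 0
  disc = (109/75)² − 4·(5/12)·(-26897/24000) = 159201/40000 ; √disc = 399/200
  v_R = (−(109/75) + 399/200) / (2·(5/12)) = 13/20 m/s
check:
T_s = v_R/a_R = (13/20)/(6/5) = 0.5417 s
reaction-phase robot travel = 0.6500·0.1200 = 0.0780 m
robot under decel: 0.6500²/(2·1.2000) = 0.1760 m
human over T_r+T_s: 1.6000·(0.1200+0.5417) = 1.0587 m
residual clearance needed = 0.2000+0.0600+0.1000 = 0.3600 m
sum ≈ 0.0780+0.1760+1.0587+0.3600 ≈ 1.6727 m = S ✓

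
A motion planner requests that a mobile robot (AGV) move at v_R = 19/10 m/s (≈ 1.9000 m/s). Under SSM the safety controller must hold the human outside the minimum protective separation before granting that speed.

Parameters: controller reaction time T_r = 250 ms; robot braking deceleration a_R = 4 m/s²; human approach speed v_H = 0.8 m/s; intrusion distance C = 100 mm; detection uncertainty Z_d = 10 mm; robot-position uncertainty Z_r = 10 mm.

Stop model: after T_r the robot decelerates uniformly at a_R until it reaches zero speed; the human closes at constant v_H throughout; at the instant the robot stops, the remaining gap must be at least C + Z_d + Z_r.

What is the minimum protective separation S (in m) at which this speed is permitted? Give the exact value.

braking lasts T_s = (19/10)/4 = 0.4750 s
reaction-phase robot travel = 1.9000·0.2500 = 0.4750 m
braking distance = 1.9000²/(2·4.0000) = 0.4512 m
human over T_r+T_s: 0.8000·(0.2500+0.4750) = 0.5800 m
C+Z_d+Z_r = 0.1000+0.0100+0.0100 = 0.1200 m
S_min ≈ 0.4750+0.4512+0.5800+0.1200  ⇒  S_min = 1301/800 m

S_min = 1301/800 m = 1.6262 m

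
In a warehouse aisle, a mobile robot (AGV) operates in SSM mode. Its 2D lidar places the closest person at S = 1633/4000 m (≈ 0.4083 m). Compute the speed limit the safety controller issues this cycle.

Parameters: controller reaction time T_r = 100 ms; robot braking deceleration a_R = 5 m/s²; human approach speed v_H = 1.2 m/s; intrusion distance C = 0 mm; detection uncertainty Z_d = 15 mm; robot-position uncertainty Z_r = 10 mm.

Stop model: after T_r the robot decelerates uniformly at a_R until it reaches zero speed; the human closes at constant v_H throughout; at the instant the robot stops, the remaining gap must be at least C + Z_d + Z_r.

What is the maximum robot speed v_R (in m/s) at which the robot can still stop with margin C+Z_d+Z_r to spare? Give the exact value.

collect terms ⇒ (1/10)·v_R² + (17/50)·v_R + (-1053/4000) = 0
  disc = (17/50)² − 4·(1/10)·(-1053/4000) = 2209/10000 ; √disc = 47/100
  v_R = (−(17/50) + 47/100) / (2·(1/10)) = 13/20 m/s
check:
stop time T_s = (13/20)/5 = 0.1300 s
reaction-phase robot travel = 0.6500·0.1000 = 0.0650 m
braking distance = 0.6500²/(2·5.0000) = 0.0423 m
human closes 1.2000·0.2300 = 0.2760 m
residual clearance needed = 0.0000+0.0150+0.0100 = 0.0250 m
sum ≈ 0.0650+0.0423+0.2760+0.0250 ≈ 0.4083 m = S ✓

v_R_max = 13/20 m/s = 0.6500 m/s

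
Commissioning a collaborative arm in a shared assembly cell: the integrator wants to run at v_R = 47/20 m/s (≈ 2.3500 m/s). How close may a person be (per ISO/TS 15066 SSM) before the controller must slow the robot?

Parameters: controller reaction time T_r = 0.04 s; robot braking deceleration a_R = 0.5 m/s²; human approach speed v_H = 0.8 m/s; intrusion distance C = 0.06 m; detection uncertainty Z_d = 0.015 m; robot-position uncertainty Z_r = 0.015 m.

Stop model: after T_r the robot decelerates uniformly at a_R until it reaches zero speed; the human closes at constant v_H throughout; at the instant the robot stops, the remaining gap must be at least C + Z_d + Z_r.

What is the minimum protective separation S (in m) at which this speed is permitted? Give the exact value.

S_min = 18997/2000 m = 9.4985 m

stop time T_s = (47/20)/(1/2) = 4.7000 s
robot covers v_R·T_r = 2.3500·0.0400 = 0.0940 m before braking
robot covers 2.3500·4.7000 − ½·0.5000·4.7000² = 5.5225 m while stopping
human closes 0.8000·4.7400 = 3.7920 m
residual clearance needed = 0.0600+0.0150+0.0150 = 0.0900 m
S_min ≈ 0.0940+5.5225+3.7920+0.0900  ⇒  S_min = 18997/2000 m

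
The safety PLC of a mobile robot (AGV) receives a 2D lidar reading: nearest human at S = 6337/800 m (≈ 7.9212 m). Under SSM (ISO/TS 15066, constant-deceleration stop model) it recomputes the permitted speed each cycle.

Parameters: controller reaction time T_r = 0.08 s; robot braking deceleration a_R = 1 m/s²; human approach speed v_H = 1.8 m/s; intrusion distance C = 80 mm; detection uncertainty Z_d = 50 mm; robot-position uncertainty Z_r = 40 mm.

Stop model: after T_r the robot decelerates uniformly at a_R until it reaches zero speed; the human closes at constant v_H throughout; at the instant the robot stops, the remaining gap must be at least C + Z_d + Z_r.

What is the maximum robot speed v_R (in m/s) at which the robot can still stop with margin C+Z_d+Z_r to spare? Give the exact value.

collect terms ⇒ (1/2)·v_R² + (47/25)·v_R + (-30429/4000) = 0
  disc = (47/25)² − 4·(1/2)·(-30429/4000) = 187489/10000 ; √disc = 433/100
  v_R = (−(47/25) + 433/100) / (2·(1/2)) = 49/20 m/s
check:
stop time T_s = (49/20)/1 = 2.4500 s
robot covers v_R·T_r = 2.4500·0.0800 = 0.1960 m before braking
braking distance = 2.4500²/(2·1.0000) = 3.0013 m
person approaches 1.8000·(0.0800+2.4500) = 4.5540 m
C+Z_d+Z_r = 0.0800+0.0500+0.0400 = 0.1700 m
sum ≈ 0.1960+3.0013+4.5540+0.1700 ≈ 7.9212 m = S ✓

v_R_max = 49/20 m/s = 2.4500 m/s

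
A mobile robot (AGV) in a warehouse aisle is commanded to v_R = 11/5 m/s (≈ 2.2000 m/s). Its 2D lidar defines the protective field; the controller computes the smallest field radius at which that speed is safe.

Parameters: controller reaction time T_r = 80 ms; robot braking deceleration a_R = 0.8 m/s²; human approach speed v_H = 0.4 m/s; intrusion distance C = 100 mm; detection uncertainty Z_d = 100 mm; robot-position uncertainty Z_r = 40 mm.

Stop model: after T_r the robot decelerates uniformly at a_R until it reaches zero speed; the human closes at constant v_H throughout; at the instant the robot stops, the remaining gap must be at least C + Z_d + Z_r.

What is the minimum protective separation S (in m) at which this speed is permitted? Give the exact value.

T_s = v_R/a_R = (11/5)/(4/5) = 2.7500 s
reaction-phase robot travel = 2.2000·0.0800 = 0.1760 m
robot covers 2.2000·2.7500 − ½·0.8000·2.7500² = 3.0250 m while stopping
human over T_r+T_s: 0.4000·(0.0800+2.7500) = 1.1320 m
C+Z_d+Z_r = 0.1000+0.1000+0.0400 = 0.2400 m
S_min ≈ 0.1760+3.0250+1.1320+0.2400  ⇒  S_min = 4573/1000 m

S_min = 4573/1000 m = 4.5730 m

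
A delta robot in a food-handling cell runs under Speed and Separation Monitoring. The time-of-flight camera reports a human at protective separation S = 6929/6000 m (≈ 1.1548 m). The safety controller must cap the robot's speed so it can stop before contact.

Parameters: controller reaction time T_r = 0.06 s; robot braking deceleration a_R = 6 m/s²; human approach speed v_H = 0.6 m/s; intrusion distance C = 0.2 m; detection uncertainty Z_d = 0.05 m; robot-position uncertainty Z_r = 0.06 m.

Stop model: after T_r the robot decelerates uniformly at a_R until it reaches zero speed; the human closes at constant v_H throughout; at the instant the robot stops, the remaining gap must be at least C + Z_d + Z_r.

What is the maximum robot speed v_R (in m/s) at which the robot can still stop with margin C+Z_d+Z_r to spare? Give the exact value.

v_R_max = 23/10 m/s = 2.3000 m/s

quadratic (1/12)·v² + (4/25)·v + (-4853/6000) = 0
  disc = (4/25)² − 4·(1/12)·(-4853/6000) = 26569/90000 ; √disc = 163/300
  v_R = (−(4/25) + 163/300) / (2·(1/12)) = 23/10 m/s
check:
stop time T_s = (23/10)/6 = 0.3833 s
robot in T_r: 2.3000·0.0600 = 0.1380 m
robot covers 2.3000·0.3833 − ½·6.0000·0.3833² = 0.4408 m while stopping
human closes 0.6000·0.4433 = 0.2660 m
margins: 0.2000+0.0500+0.0600 = 0.3100 m
sum ≈ 0.1380+0.4408+0.2660+0.3100 ≈ 1.1548 m = S ✓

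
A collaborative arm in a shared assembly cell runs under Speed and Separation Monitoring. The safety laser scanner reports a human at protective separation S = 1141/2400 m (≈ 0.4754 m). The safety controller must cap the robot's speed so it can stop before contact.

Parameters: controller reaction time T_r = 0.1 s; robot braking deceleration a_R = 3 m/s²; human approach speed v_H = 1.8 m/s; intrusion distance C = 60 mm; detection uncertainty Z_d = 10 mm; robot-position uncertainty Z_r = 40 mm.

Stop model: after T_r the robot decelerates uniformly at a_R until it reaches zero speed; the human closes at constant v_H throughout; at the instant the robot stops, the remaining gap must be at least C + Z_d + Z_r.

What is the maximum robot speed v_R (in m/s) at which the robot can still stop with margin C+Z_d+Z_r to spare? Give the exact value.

v_R_max = 1/4 m/s = 0.2500 m/s

at the boundary: (1/6)·v² + (7/10)·v + (-89/480) = 0
  disc = (7/10)² − 4·(1/6)·(-89/480) = 2209/3600 ; √disc = 47/60
  v_R = (−(7/10) + 47/60) / (2·(1/6)) = 1/4 m/s
check:
T_s = v_R/a_R = (1/4)/3 = 0.0833 s
robot in T_r: 0.2500·0.1000 = 0.0250 m
braking distance = 0.2500²/(2·3.0000) = 0.0104 m
human closes 1.8000·0.1833 = 0.3300 m
C+Z_d+Z_r = 0.0600+0.0100+0.0400 = 0.1100 m
sum ≈ 0.0250+0.0104+0.3300+0.1100 ≈ 0.4754 m = S ✓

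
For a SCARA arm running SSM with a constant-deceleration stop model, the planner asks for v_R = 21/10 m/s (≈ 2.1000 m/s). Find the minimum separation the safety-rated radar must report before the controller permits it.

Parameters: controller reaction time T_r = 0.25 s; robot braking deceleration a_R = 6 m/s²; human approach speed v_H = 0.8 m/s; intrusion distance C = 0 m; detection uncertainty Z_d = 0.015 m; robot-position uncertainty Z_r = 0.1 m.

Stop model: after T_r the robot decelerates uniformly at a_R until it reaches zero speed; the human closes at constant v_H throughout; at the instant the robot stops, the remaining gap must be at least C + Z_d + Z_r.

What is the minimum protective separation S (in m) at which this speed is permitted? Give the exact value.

S_min = 119/80 m = 1.4875 m

T_s = v_R/a_R = (21/10)/6 = 0.3500 s
reaction-phase robot travel = 2.1000·0.2500 = 0.5250 m
robot under decel: 2.1000²/(2·6.0000) = 0.3675 m
person approaches 0.8000·(0.2500+0.3500) = 0.4800 m
margins: 0.0000+0.0150+0.1000 = 0.1150 m
S_min ≈ 0.5250+0.3675+0.4800+0.1150  ⇒  S_min = 119/80 m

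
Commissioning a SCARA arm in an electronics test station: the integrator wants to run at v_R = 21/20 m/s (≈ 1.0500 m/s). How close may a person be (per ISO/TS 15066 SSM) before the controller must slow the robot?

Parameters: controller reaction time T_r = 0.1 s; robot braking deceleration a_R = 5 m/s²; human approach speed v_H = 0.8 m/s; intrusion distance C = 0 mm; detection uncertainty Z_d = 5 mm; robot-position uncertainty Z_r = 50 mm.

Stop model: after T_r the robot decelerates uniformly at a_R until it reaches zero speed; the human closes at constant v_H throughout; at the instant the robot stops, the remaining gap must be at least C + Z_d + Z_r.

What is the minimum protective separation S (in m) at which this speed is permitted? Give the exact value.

braking lasts T_s = (21/20)/5 = 0.2100 s
reaction-phase robot travel = 1.0500·0.1000 = 0.1050 m
robot covers 1.0500·0.2100 − ½·5.0000·0.2100² = 0.1103 m while stopping
human closes 0.8000·0.3100 = 0.2480 m
residual clearance needed = 0.0000+0.0050+0.0500 = 0.0550 m
S_min ≈ 0.1050+0.1103+0.2480+0.0550  ⇒  S_min = 2073/4000 m

S_min = 2073/4000 m = 0.5182 m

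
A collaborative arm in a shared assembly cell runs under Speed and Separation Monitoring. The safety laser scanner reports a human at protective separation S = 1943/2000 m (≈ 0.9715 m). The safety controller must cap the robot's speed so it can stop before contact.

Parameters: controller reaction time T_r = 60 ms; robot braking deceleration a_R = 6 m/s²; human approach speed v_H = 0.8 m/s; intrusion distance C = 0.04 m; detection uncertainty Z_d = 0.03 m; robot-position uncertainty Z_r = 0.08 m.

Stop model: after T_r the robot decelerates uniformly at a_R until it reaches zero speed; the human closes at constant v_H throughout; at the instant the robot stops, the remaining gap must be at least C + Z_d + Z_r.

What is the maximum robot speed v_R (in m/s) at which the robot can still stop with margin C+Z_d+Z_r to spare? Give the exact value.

quadratic (1/12)·v² + (29/150)·v + (-1547/2000) = 0
  disc = (29/150)² − 4·(1/12)·(-1547/2000) = 26569/90000 ; √disc = 163/300
  v_R = (−(29/150) + 163/300) / (2·(1/12)) = 21/10 m/s
check:
T_s = v_R/a_R = (21/10)/6 = 0.3500 s
reaction-phase robot travel = 2.1000·0.0600 = 0.1260 m
robot under decel: 2.1000²/(2·6.0000) = 0.3675 m
person approaches 0.8000·(0.0600+0.3500) = 0.3280 m
residual clearance needed = 0.0400+0.0300+0.0800 = 0.1500 m
sum ≈ 0.1260+0.3675+0.3280+0.1500 ≈ 0.9715 m = S ✓

v_R_max = 21/10 m/s = 2.1000 m/s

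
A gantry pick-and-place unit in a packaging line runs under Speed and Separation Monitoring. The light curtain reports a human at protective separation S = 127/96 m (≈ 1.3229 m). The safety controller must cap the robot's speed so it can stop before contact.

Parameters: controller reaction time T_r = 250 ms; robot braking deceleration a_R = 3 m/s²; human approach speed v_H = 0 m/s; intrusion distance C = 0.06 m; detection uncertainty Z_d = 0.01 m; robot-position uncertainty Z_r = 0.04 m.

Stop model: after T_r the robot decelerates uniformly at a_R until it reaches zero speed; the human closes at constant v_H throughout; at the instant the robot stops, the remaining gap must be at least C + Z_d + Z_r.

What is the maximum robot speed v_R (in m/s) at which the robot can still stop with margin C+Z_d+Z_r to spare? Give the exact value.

v_R_max = 41/20 m/s = 2.0500 m/s

collect terms ⇒ (1/6)·v_R² + (1/4)·v_R + (-2911/2400) = 0
  disc = (1/4)² − 4·(1/6)·(-2911/2400) = 196/225 ; √disc = 14/15
  v_R = (−(1/4) + 14/15) / (2·(1/6)) = 41/20 m/s
check:
braking lasts T_s = (41/20)/3 = 0.6833 s
robot covers v_R·T_r = 2.0500·0.2500 = 0.5125 m before braking
robot covers 2.0500·0.6833 − ½·3.0000·0.6833² = 0.7004 m while stopping
human closes 0.0000·0.9333 = 0.0000 m
margins: 0.0600+0.0100+0.0400 = 0.1100 m
sum ≈ 0.5125+0.7004+0.0000+0.1100 ≈ 1.3229 m = S ✓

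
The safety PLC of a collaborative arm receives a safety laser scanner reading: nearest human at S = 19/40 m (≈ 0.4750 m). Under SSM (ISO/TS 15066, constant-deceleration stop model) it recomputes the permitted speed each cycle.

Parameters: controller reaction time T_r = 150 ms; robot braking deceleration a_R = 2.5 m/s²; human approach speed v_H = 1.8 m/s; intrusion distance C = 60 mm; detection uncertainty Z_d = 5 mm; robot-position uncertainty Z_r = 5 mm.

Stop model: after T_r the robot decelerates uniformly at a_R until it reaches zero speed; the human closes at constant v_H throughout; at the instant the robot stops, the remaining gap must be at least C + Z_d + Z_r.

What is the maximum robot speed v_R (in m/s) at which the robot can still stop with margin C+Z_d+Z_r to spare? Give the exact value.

v_R_max = 3/20 m/s = 0.1500 m/s

at the boundary: (1/5)·v² + (87/100)·v + (-27/200) = 0
  disc = (87/100)² − 4·(1/5)·(-27/200) = 8649/10000 ; √disc = 93/100
  v_R = (−(87/100) + 93/100) / (2·(1/5)) = 3/20 m/s
check:
T_s = v_R/a_R = (3/20)/(5/2) = 0.0600 s
robot covers v_R·T_r = 0.1500·0.1500 = 0.0225 m before braking
robot under decel: 0.1500²/(2·2.5000) = 0.0045 m
person approaches 1.8000·(0.1500+0.0600) = 0.3780 m
margins: 0.0600+0.0050+0.0050 = 0.0700 m
sum ≈ 0.0225+0.0045+0.3780+0.0700 ≈ 0.4750 m = S ✓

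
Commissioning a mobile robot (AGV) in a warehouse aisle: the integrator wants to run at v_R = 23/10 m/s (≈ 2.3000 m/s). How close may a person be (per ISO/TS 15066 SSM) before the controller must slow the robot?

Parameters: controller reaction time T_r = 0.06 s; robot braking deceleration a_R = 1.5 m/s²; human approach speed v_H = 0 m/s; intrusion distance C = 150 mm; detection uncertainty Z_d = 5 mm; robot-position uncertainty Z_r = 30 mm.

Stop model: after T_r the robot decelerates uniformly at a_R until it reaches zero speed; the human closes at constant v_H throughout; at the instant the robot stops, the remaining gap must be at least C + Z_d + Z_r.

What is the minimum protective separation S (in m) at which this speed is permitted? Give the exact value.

T_s = v_R/a_R = (23/10)/(3/2) = 1.5333 s
reaction-phase robot travel = 2.3000·0.0600 = 0.1380 m
robot covers 2.3000·1.5333 − ½·1.5000·1.5333² = 1.7633 m while stopping
human over T_r+T_s: 0.0000·(0.0600+1.5333) = 0.0000 m
C+Z_d+Z_r = 0.1500+0.0050+0.0300 = 0.1850 m
S_min ≈ 0.1380+1.7633+0.0000+0.1850  ⇒  S_min = 6259/3000 m

S_min = 6259/3000 m = 2.0863 m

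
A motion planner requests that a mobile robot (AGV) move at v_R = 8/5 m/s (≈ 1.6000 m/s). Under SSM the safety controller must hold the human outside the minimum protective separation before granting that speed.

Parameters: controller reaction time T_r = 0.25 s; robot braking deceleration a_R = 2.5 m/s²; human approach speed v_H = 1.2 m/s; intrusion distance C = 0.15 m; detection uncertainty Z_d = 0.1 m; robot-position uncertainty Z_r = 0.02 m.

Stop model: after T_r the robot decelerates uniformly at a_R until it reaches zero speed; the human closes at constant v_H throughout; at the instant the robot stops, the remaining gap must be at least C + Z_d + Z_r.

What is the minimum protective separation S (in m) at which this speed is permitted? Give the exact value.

S_min = 9/4 m = 2.2500 m

braking lasts T_s = (8/5)/(5/2) = 0.6400 s
robot in T_r: 1.6000·0.2500 = 0.4000 m
robot under decel: 1.6000²/(2·2.5000) = 0.5120 m
person approaches 1.2000·(0.2500+0.6400) = 1.0680 m
residual clearance needed = 0.1500+0.1000+0.0200 = 0.2700 m
S_min ≈ 0.4000+0.5120+1.0680+0.2700  ⇒  S_min = 9/4 m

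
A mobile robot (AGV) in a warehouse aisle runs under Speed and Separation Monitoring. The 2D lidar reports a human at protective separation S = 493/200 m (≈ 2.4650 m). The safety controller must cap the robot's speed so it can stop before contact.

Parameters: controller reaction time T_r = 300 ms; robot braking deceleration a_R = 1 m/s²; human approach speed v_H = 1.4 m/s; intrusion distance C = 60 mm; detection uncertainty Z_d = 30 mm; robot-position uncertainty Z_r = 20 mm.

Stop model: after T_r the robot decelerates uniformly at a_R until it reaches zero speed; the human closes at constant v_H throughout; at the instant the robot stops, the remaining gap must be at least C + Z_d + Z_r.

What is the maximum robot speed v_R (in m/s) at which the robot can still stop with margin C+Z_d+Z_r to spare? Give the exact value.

quadratic (1/2)·v² + (17/10)·v + (-387/200) = 0
  disc = (17/10)² − 4·(1/2)·(-387/200) = 169/25 ; √disc = 13/5
  v_R = (−(17/10) + 13/5) / (2·(1/2)) = 9/10 m/s
check:
stop time T_s = (9/10)/1 = 0.9000 s
reaction-phase robot travel = 0.9000·0.3000 = 0.2700 m
robot under decel: 0.9000²/(2·1.0000) = 0.4050 m
human closes 1.4000·1.2000 = 1.6800 m
C+Z_d+Z_r = 0.0600+0.0300+0.0200 = 0.1100 m
sum ≈ 0.2700+0.4050+1.6800+0.1100 ≈ 2.4650 m = S ✓

v_R_max = 9/10 m/s = 0.9000 m/s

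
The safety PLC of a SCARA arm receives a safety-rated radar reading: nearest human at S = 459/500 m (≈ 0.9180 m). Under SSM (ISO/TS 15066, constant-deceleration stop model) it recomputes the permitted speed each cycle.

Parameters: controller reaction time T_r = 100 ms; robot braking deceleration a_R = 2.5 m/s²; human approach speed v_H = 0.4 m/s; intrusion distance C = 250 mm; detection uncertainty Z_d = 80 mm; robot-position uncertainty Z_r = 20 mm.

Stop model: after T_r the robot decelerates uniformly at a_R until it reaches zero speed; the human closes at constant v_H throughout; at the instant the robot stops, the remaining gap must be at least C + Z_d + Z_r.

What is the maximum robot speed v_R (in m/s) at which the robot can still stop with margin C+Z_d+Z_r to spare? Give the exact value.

v_R_max = 11/10 m/s = 1.1000 m/s

collect terms ⇒ (1/5)·v_R² + (13/50)·v_R + (-66/125) = 0
  disc = (13/50)² − 4·(1/5)·(-66/125) = 49/100 ; √disc = 7/10
  v_R = (−(13/50) + 7/10) / (2·(1/5)) = 11/10 m/s
check:
stop time T_s = (11/10)/(5/2) = 0.4400 s
robot covers v_R·T_r = 1.1000·0.1000 = 0.1100 m before braking
robot under decel: 1.1000²/(2·2.5000) = 0.2420 m
human closes 0.4000·0.5400 = 0.2160 m
residual clearance needed = 0.2500+0.0800+0.0200 = 0.3500 m
sum ≈ 0.1100+0.2420+0.2160+0.3500 ≈ 0.9180 m = S ✓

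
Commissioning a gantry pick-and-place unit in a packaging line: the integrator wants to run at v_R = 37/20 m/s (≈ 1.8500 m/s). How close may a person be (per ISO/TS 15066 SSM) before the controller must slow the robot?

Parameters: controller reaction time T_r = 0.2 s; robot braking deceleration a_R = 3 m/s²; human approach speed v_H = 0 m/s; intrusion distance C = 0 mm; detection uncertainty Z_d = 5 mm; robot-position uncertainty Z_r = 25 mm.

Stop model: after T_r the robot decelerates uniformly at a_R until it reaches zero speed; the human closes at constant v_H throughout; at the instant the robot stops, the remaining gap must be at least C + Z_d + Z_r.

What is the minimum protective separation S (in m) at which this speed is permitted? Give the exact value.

T_s = v_R/a_R = (37/20)/3 = 0.6167 s
reaction-phase robot travel = 1.8500·0.2000 = 0.3700 m
robot covers 1.8500·0.6167 − ½·3.0000·0.6167² = 0.5704 m while stopping
human closes 0.0000·0.8167 = 0.0000 m
residual clearance needed = 0.0000+0.0050+0.0250 = 0.0300 m
S_min ≈ 0.3700+0.5704+0.0000+0.0300  ⇒  S_min = 2329/2400 m

S_min = 2329/2400 m = 0.9704 m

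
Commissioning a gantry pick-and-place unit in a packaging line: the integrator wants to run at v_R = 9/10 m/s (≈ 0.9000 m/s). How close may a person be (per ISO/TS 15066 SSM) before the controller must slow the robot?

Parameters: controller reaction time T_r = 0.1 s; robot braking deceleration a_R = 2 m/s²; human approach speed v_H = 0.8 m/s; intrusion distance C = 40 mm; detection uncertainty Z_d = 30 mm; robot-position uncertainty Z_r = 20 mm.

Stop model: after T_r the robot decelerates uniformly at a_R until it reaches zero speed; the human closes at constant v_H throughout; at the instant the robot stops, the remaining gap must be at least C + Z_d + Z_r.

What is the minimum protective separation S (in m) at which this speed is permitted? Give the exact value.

braking lasts T_s = (9/10)/2 = 0.4500 s
robot covers v_R·T_r = 0.9000·0.1000 = 0.0900 m before braking
braking distance = 0.9000²/(2·2.0000) = 0.2025 m
human over T_r+T_s: 0.8000·(0.1000+0.4500) = 0.4400 m
C+Z_d+Z_r = 0.0400+0.0300+0.0200 = 0.0900 m
S_min ≈ 0.0900+0.2025+0.4400+0.0900  ⇒  S_min = 329/400 m

S_min = 329/400 m = 0.8225 m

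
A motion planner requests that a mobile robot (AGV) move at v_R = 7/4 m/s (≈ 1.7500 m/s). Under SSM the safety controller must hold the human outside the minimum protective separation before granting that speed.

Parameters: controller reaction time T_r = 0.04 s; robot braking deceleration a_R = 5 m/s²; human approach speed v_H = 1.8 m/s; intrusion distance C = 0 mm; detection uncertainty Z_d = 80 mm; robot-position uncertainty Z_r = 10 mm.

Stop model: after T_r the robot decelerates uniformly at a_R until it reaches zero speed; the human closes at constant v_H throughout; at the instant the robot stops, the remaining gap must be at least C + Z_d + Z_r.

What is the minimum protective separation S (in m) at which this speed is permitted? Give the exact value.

S_min = 4673/4000 m = 1.1683 m

braking lasts T_s = (7/4)/5 = 0.3500 s
robot in T_r: 1.7500·0.0400 = 0.0700 m
robot under decel: 1.7500²/(2·5.0000) = 0.3063 m
person approaches 1.8000·(0.0400+0.3500) = 0.7020 m
C+Z_d+Z_r = 0.0000+0.0800+0.0100 = 0.0900 m
S_min ≈ 0.0700+0.3063+0.7020+0.0900  ⇒  S_min = 4673/4000 m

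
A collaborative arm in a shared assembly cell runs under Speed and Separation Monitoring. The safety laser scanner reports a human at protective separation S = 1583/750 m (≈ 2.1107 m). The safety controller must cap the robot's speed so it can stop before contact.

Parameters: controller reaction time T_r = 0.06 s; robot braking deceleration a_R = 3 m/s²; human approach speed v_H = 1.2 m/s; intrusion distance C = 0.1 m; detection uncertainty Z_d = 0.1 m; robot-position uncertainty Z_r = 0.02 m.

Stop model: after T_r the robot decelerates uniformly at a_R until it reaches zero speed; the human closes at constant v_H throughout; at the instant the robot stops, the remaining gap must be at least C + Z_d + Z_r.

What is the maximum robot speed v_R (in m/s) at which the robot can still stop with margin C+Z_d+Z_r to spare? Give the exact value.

quadratic (1/6)·v² + (23/50)·v + (-682/375) = 0
  disc = (23/50)² − 4·(1/6)·(-682/375) = 32041/22500 ; √disc = 179/150
  v_R = (−(23/50) + 179/150) / (2·(1/6)) = 11/5 m/s
check:
T_s = v_R/a_R = (11/5)/3 = 0.7333 s
reaction-phase robot travel = 2.2000·0.0600 = 0.1320 m
robot covers 2.2000·0.7333 − ½·3.0000·0.7333² = 0.8067 m while stopping
person approaches 1.2000·(0.0600+0.7333) = 0.9520 m
residual clearance needed = 0.1000+0.1000+0.0200 = 0.2200 m
sum ≈ 0.1320+0.8067+0.9520+0.2200 ≈ 2.1107 m = S ✓

v_R_max = 11/5 m/s = 2.2000 m/s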